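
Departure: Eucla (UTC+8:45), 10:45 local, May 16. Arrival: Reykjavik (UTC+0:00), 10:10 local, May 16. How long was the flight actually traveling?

Departure in UTC: 10:45 − 8:45 = 02:00 on May 16.
Arrival is already UTC: 10:10 on May 16.
Elapsed = 10:10 − 02:00 = 8 hours 10 minutes.

8 hours 10 minutes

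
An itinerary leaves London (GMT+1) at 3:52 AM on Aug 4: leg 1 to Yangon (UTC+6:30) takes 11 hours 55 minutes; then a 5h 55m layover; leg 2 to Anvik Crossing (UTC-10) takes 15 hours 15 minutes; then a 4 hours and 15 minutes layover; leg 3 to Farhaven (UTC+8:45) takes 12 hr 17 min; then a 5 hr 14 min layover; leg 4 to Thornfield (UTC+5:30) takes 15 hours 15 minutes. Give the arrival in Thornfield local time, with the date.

6:28 AM on August 7

Convert departure to UTC: 3:52 AM − 1:00 = 2:52 AM UTC on Aug 4.
Add 11 hours 55 minutes leg 1 → 2:47 PM UTC.
Add 5 hours and 55 minutes layover in Yangon → 8:42 PM UTC.
Add 15 hours and 15 minutes leg 2 → 11:57 AM UTC (Aug 5).
Add 4 hours 15 minutes layover in Anvik Crossing → 4:12 PM UTC.
Add 12 hours 17 minutes leg 3 → 4:29 AM UTC (Aug 6).
Add 5 hours 14 minutes layover in Farhaven → 9:43 AM UTC.
Add 15 hours and 15 minutes leg 4 → 12:58 AM UTC (Aug 7).
Thornfield is UTC+5:30, so local arrival = 12:58 AM + 5:30 = 6:28 AM on Aug 7.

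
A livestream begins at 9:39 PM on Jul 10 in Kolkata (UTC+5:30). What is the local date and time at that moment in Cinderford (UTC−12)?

Cinderford is 17:30 behind Kolkata.
Shift by the zone difference: 9:39 PM − 17:30 = 4:09 AM on Jul 10 in Cinderford.

4:09 AM on July 10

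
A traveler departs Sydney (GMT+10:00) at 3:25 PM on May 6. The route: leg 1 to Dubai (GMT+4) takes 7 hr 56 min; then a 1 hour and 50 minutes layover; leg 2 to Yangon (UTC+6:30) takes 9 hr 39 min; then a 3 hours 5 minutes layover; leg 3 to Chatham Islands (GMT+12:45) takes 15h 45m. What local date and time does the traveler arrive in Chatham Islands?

8:25 AM on May 8

Convert departure to UTC: 3:25 PM − 10:00 = 5:25 AM UTC on May 6.
Add 7 hours and 56 minutes leg 1 → 1:21 PM UTC.
Add 1 hour 50 minutes layover in Dubai → 3:11 PM UTC.
Add 9 hours 39 minutes leg 2 → 12:50 AM UTC (May 7).
Add 3 hours 5 minutes layover in Yangon → 3:55 AM UTC.
Add 15 hours 45 minutes leg 3 → 7:40 PM UTC.
Chatham Islands is UTC+12:45, so local arrival = 7:40 PM + 12:45 = 8:25 AM on May 8.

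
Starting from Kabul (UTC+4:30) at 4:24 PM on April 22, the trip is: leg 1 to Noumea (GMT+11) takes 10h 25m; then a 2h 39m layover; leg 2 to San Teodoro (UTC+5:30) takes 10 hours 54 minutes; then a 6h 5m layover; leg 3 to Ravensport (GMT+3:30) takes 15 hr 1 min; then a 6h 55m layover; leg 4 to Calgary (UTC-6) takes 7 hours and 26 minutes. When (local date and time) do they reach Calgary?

5:19 PM on April 24

Convert departure to UTC: 4:24 PM − 4:30 = 11:54 AM UTC on Apr 22.
Add 10 hours 25 minutes leg 1 → 10:19 PM UTC.
Add 2 hours 39 minutes layover in Noumea → 12:58 AM UTC (Apr 23).
Add 10 hours 54 minutes leg 2 → 11:52 AM UTC.
Add 6 hours and 5 minutes layover in San Teodoro → 5:57 PM UTC.
Add 15 hours and 1 minute leg 3 → 8:58 AM UTC (Apr 24).
Add 6 hours 55 minutes layover in Ravensport → 3:53 PM UTC.
Add 7 hours and 26 minutes leg 4 → 11:19 PM UTC.
Calgary is UTC−6:00, so local arrival = 11:19 PM − 6:00 = 5:19 PM on Apr 24.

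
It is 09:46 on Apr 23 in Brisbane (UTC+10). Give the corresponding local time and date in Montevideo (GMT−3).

20:46 on April 22

In UTC: 09:46 − 10:00 = 23:46 on Apr 22.
Montevideo is UTC−3:00: 23:46 − 3:00 = 20:46 on Apr 22.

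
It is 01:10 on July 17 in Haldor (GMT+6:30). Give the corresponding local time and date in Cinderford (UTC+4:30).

In UTC: 01:10 − 6:30 = 18:40 on Jul 16.
Cinderford is UTC+4:30: 18:40 + 4:30 = 23:10 on Jul 16.

23:10 on July 16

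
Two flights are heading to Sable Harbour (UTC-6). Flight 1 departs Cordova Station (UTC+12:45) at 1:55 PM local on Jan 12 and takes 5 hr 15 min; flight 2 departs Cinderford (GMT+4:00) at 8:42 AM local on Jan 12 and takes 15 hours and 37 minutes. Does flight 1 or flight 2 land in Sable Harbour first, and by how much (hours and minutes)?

the first, by 13 hours 54 minutes

Flight 1 in UTC: 1:55 PM − 12:45 = 1:10 AM on Jan 12.
+5 hours 15 minutes → arrive 6:25 AM UTC on Jan 12.
Flight 2 in UTC: 8:42 AM − 4:00 = 4:42 AM on Jan 12.
+15 hours and 37 minutes → arrive 8:19 PM UTC on Jan 12.
Flight 1 lands earlier by 13 hours 54 minutes.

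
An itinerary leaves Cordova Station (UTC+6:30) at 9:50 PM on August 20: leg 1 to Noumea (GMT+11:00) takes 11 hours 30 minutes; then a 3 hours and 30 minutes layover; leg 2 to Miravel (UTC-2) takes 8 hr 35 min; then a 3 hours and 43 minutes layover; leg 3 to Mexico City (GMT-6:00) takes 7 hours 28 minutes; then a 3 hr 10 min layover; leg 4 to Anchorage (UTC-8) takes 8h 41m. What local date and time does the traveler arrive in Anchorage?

5:57 AM on Aug 22

Convert departure to UTC: 9:50 PM − 6:30 = 3:20 PM UTC on Aug 20.
Add 11 hours 30 minutes leg 1 → 2:50 AM UTC (Aug 21).
Add 3 hours 30 minutes layover in Noumea → 6:20 AM UTC.
Add 8 hours 35 minutes leg 2 → 2:55 PM UTC.
Add 3 hours and 43 minutes layover in Miravel → 6:38 PM UTC.
Add 7 hours and 28 minutes leg 3 → 2:06 AM UTC (Aug 22).
Add 3 hours and 10 minutes layover in Mexico City → 5:16 AM UTC.
Add 8 hours and 41 minutes leg 4 → 1:57 PM UTC.
Anchorage is UTC−8:00, so local arrival = 1:57 PM − 8:00 = 5:57 AM on Aug 22.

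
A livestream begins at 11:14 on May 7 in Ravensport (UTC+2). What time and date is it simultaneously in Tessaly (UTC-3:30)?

In UTC: 11:14 − 2:00 = 09:14 on May 7.
Tessaly is UTC−3:30: 09:14 − 3:30 = 05:44 on May 7.

05:44 on May 7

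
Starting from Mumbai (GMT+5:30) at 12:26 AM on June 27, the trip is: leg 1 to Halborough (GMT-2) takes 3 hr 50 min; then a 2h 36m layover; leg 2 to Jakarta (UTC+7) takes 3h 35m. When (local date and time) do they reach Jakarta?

Convert departure to UTC: 12:26 AM − 5:30 = 6:56 PM UTC on Jun 26.
Add 3 hours 50 minutes leg 1 → 10:46 PM UTC.
Add 2 hours and 36 minutes layover in Halborough → 1:22 AM UTC (Jun 27).
Add 3 hours and 35 minutes leg 2 → 4:57 AM UTC.
Jakarta is UTC+7:00, so local arrival = 4:57 AM + 7:00 = 11:57 AM on Jun 27.

11:57 AM on Jun 27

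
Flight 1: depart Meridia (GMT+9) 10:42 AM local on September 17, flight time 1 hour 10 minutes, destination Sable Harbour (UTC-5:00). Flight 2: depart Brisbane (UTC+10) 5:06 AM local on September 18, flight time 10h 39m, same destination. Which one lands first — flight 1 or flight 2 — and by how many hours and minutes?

the first, by 26 hours 53 minutes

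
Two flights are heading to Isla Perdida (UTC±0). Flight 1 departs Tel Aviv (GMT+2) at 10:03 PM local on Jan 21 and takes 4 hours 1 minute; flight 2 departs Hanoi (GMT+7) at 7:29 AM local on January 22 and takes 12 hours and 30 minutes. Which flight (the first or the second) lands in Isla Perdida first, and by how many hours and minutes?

the first, by 12 hours 55 minutes

Flight 1 in UTC: 10:03 PM − 2:00 = 8:03 PM on Jan 21.
+4 hours and 1 minute → arrive 12:04 AM UTC on Jan 22.
Flight 2 in UTC: 7:29 AM − 7:00 = 12:29 AM on Jan 22.
+12 hours and 30 minutes → arrive 12:59 PM UTC on Jan 22.
Flight 1 lands earlier by 12 hours 55 minutes.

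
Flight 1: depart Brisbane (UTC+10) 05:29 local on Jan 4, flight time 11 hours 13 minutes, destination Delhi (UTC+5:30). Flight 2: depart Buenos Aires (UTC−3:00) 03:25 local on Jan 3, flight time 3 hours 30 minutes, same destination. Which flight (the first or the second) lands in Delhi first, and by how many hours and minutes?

Flight 1 in UTC: 05:29 − 10:00 = 19:29 on Jan 3.
+11 hours 13 minutes → arrive 06:42 UTC on Jan 4.
Flight 2 in UTC: 03:25 + 3:00 = 06:25 on Jan 3.
+3 hours 30 minutes → arrive 09:55 UTC on Jan 3.
Flight 2 lands earlier by 20 hours 47 minutes.

the second, by 20 hours 47 minutes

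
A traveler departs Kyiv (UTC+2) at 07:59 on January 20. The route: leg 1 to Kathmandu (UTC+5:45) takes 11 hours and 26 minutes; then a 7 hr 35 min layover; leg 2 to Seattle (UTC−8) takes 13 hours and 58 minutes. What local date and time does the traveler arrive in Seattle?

06:58 on Jan 21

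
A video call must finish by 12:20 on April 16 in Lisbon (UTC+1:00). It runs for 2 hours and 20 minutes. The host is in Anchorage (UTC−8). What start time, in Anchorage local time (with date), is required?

Target end time in UTC: 12:20 − 1:00 = 11:20 on Apr 16.
Subtract 2 hours 20 minutes → start 09:00 UTC on Apr 16.
Anchorage is UTC−8:00: 09:00 − 8:00 = 01:00 on Apr 16.

01:00 on April 16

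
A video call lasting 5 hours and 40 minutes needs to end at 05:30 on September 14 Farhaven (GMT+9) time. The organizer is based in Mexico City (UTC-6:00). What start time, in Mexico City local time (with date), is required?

Target end time in UTC: 05:30 − 9:00 = 20:30 on Sep 13.
Subtract 5 hours 40 minutes → start 14:50 UTC on Sep 13.
Mexico City is UTC−6:00: 14:50 − 6:00 = 08:50 on Sep 13.

08:50 on September 13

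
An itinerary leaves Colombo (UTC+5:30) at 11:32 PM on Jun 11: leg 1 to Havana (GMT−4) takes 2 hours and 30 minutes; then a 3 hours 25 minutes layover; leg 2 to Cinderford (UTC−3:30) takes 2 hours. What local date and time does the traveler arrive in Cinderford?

10:27 PM on Jun 11

Convert departure to UTC: 11:32 PM − 5:30 = 6:02 PM UTC on Jun 11.
Add 2 hours and 30 minutes leg 1 → 8:32 PM UTC.
Add 3 hours 25 minutes layover in Havana → 11:57 PM UTC.
Add 2 hours leg 2 → 1:57 AM UTC (Jun 12).
Cinderford is UTC−3:30, so local arrival = 1:57 AM − 3:30 = 10:27 PM on Jun 11.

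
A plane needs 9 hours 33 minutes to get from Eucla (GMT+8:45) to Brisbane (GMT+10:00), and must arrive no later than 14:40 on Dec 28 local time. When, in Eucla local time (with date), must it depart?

03:52 on December 28

Target arrival in UTC: 14:40 − 10:00 = 04:40 on Dec 28.
Subtract 9 hours and 33 minutes → departure 19:07 UTC on Dec 27.
Eucla is UTC+8:45: 19:07 + 8:45 = 03:52 on Dec 28.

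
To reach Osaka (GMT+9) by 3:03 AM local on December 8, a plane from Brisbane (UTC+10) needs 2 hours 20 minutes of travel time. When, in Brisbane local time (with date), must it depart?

Target arrival in UTC: 3:03 AM − 9:00 = 6:03 PM on Dec 7.
Subtract 2 hours and 20 minutes → departure 3:43 PM UTC on Dec 7.
Brisbane is UTC+10:00: 3:43 PM + 10:00 = 1:43 AM on Dec 8.

1:43 AM on Dec 8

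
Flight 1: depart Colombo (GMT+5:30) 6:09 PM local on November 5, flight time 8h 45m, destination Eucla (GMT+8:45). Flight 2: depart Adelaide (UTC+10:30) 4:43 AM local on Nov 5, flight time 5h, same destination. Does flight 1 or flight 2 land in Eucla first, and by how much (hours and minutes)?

Flight 1 in UTC: 6:09 PM − 5:30 = 12:39 PM on Nov 5.
+8 hours and 45 minutes → arrive 9:24 PM UTC on Nov 5.
Flight 2 in UTC: 4:43 AM − 10:30 = 6:13 PM on Nov 4.
+5 hours → arrive 11:13 PM UTC on Nov 4.
Flight 2 lands earlier by 22 hours 11 minutes.

the second, by 22 hours 11 minutes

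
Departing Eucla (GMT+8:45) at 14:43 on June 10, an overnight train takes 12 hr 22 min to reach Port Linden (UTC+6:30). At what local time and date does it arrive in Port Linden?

Convert departure to UTC: 14:43 − 8:45 = 05:58 UTC on Jun 10.
Add 12 hours and 22 minutes travel time → 18:20 UTC.
Port Linden is UTC+6:30, so local arrival = 18:20 + 6:30 = 00:50 on Jun 11.

00:50 on June 11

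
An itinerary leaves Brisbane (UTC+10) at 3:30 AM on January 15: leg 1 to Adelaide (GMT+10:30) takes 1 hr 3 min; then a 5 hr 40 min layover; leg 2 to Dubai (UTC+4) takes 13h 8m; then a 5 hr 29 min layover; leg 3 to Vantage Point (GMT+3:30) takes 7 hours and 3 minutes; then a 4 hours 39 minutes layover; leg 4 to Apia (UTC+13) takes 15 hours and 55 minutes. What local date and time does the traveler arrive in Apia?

11:27 AM on January 17

Convert departure to UTC: 3:30 AM − 10:00 = 5:30 PM UTC on Jan 14.
Add 1 hour 3 minutes leg 1 → 6:33 PM UTC.
Add 5 hours 40 minutes layover in Adelaide → 12:13 AM UTC (Jan 15).
Add 13 hours and 8 minutes leg 2 → 1:21 PM UTC.
Add 5 hours and 29 minutes layover in Dubai → 6:50 PM UTC.
Add 7 hours and 3 minutes leg 3 → 1:53 AM UTC (Jan 16).
Add 4 hours 39 minutes layover in Vantage Point → 6:32 AM UTC.
Add 15 hours 55 minutes leg 4 → 10:27 PM UTC.
Apia is UTC+13:00, so local arrival = 10:27 PM + 13:00 = 11:27 AM on Jan 17.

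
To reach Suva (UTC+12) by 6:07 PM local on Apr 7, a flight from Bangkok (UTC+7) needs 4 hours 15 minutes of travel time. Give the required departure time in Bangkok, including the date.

Target arrival in UTC: 6:07 PM − 12:00 = 6:07 AM on Apr 7.
Subtract 4 hours and 15 minutes → departure 1:52 AM UTC on Apr 7.
Bangkok is UTC+7:00: 1:52 AM + 7:00 = 8:52 AM on Apr 7.

8:52 AM on April 7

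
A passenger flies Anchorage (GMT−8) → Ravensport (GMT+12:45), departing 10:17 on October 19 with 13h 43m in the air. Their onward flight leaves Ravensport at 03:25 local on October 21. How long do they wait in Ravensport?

6 hours 40 minutes

Convert departure to UTC: 10:17 + 8:00 = 18:17 UTC on Oct 19.
Add 13 hours and 43 minutes flight time → 08:00 UTC (Oct 20).
Ravensport is UTC+12:45, so local arrival = 08:00 + 12:45 = 20:45 on Oct 20.
Layover = 03:25 − 20:45 (+1 day) = 6 hours 40 minutes.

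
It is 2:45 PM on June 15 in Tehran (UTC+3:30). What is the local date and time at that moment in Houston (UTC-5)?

Houston is 8:30 behind Tehran.
Shift by the zone difference: 2:45 PM − 8:30 = 6:15 AM on Jun 15 in Houston.

6:15 AM on June 15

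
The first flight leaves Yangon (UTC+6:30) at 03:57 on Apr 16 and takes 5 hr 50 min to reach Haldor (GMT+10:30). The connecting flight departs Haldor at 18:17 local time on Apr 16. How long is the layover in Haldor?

Convert departure to UTC: 03:57 − 6:30 = 21:27 UTC on Apr 15.
Add 5 hours 50 minutes flight time → 03:17 UTC (Apr 16).
Haldor is UTC+10:30, so local arrival = 03:17 + 10:30 = 13:47 on Apr 16.
Layover = 18:17 − 13:47 = 4 hours 30 minutes.

4 hours 30 minutes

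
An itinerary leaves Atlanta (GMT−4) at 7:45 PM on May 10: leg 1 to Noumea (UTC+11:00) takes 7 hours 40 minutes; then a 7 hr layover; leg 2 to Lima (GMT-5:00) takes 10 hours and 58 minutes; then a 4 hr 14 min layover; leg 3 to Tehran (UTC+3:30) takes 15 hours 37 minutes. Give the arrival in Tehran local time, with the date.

Convert departure to UTC: 7:45 PM + 4:00 = 11:45 PM UTC on May 10.
Add 7 hours 40 minutes leg 1 → 7:25 AM UTC (May 11).
Add 7 hours layover in Noumea → 2:25 PM UTC.
Add 10 hours 58 minutes leg 2 → 1:23 AM UTC (May 12).
Add 4 hours 14 minutes layover in Lima → 5:37 AM UTC.
Add 15 hours and 37 minutes leg 3 → 9:14 PM UTC.
Tehran is UTC+3:30, so local arrival = 9:14 PM + 3:30 = 12:44 AM on May 13.

12:44 AM on May 13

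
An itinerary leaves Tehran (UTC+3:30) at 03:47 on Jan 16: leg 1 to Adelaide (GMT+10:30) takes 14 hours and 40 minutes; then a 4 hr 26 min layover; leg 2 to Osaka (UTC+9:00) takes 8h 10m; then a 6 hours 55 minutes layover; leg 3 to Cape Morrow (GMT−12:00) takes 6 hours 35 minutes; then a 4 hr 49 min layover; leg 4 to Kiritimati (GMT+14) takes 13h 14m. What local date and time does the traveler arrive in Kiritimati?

Convert departure to UTC: 03:47 − 3:30 = 00:17 UTC on Jan 16.
Add 14 hours 40 minutes leg 1 → 14:57 UTC.
Add 4 hours and 26 minutes layover in Adelaide → 19:23 UTC.
Add 8 hours 10 minutes leg 2 → 03:33 UTC (Jan 17).
Add 6 hours 55 minutes layover in Osaka → 10:28 UTC.
Add 6 hours and 35 minutes leg 3 → 17:03 UTC.
Add 4 hours and 49 minutes layover in Cape Morrow → 21:52 UTC.
Add 13 hours and 14 minutes leg 4 → 11:06 UTC (Jan 18).
Kiritimati is UTC+14:00, so local arrival = 11:06 + 14:00 = 01:06 on Jan 19.

01:06 on January 19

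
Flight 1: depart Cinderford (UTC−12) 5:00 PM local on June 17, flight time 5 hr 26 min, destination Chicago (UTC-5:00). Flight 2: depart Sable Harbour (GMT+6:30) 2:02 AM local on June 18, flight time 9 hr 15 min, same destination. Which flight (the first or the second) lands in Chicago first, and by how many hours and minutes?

Flight 1 in UTC: 5:00 PM + 12:00 = 5:00 AM on Jun 18.
+5 hours 26 minutes → arrive 10:26 AM UTC on Jun 18.
Flight 2 in UTC: 2:02 AM − 6:30 = 7:32 PM on Jun 17.
+9 hours and 15 minutes → arrive 4:47 AM UTC on Jun 18.
Flight 2 lands earlier by 5 hours 39 minutes.

the second, by 5 hours 39 minutes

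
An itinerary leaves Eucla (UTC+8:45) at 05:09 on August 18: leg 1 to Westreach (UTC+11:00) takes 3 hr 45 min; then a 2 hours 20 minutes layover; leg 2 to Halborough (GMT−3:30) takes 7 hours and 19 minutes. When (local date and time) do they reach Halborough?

Convert departure to UTC: 05:09 − 8:45 = 20:24 UTC on Aug 17.
Add 3 hours 45 minutes leg 1 → 00:09 UTC (Aug 18).
Add 2 hours and 20 minutes layover in Westreach → 02:29 UTC.
Add 7 hours and 19 minutes leg 2 → 09:48 UTC.
Halborough is UTC−3:30, so local arrival = 09:48 − 3:30 = 06:18 on Aug 18.

06:18 on Aug 18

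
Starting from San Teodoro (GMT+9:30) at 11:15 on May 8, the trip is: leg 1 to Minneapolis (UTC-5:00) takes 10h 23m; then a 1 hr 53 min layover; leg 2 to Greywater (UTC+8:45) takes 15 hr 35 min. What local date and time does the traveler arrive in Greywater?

14:21 on May 9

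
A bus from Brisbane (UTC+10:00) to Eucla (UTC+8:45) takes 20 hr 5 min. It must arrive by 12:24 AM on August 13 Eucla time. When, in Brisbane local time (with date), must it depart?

Target arrival in UTC: 12:24 AM − 8:45 = 3:39 PM on Aug 12.
Subtract 20 hours 5 minutes → departure 7:34 PM UTC on Aug 11.
Brisbane is UTC+10:00: 7:34 PM + 10:00 = 5:34 AM on Aug 12.

5:34 AM on August 12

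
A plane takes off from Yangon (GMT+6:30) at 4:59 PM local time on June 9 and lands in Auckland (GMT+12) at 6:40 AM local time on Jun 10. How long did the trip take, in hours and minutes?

Departure in UTC: 4:59 PM − 6:30 = 10:29 AM on Jun 9.
Arrival in UTC: 6:40 AM − 12:00 = 6:40 PM on Jun 9.
Elapsed = 6:40 PM − 10:29 AM = 8 hours 11 minutes.

8 hours 11 minutes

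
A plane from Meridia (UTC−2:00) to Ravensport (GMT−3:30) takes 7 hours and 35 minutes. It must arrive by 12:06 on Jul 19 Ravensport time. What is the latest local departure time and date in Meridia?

Target arrival in UTC: 12:06 + 3:30 = 15:36 on Jul 19.
Subtract 7 hours and 35 minutes → departure 08:01 UTC on Jul 19.
Meridia is UTC−2:00: 08:01 − 2:00 = 06:01 on Jul 19.

06:01 on July 19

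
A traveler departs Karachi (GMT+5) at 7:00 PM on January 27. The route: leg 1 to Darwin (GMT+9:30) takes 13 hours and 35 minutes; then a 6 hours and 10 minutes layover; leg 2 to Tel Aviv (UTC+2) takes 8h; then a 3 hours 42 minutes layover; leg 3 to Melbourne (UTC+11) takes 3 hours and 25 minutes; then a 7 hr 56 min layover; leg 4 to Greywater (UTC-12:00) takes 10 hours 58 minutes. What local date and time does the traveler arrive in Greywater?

7:46 AM on Jan 29

Convert departure to UTC: 7:00 PM − 5:00 = 2:00 PM UTC on Jan 27.
Add 13 hours and 35 minutes leg 1 → 3:35 AM UTC (Jan 28).
Add 6 hours 10 minutes layover in Darwin → 9:45 AM UTC.
Add 8 hours leg 2 → 5:45 PM UTC.
Add 3 hours and 42 minutes layover in Tel Aviv → 9:27 PM UTC.
Add 3 hours 25 minutes leg 3 → 12:52 AM UTC (Jan 29).
Add 7 hours 56 minutes layover in Melbourne → 8:48 AM UTC.
Add 10 hours and 58 minutes leg 4 → 7:46 PM UTC.
Greywater is UTC−12:00, so local arrival = 7:46 PM − 12:00 = 7:46 AM on Jan 29.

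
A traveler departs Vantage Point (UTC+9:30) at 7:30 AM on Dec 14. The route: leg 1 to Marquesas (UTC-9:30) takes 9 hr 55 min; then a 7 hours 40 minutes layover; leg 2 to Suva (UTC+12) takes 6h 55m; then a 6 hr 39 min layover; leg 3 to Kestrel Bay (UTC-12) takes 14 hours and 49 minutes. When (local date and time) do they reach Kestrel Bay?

Convert departure to UTC: 7:30 AM − 9:30 = 10:00 PM UTC on Dec 13.
Add 9 hours and 55 minutes leg 1 → 7:55 AM UTC (Dec 14).
Add 7 hours 40 minutes layover in Marquesas → 3:35 PM UTC.
Add 6 hours 55 minutes leg 2 → 10:30 PM UTC.
Add 6 hours 39 minutes layover in Suva → 5:09 AM UTC (Dec 15).
Add 14 hours 49 minutes leg 3 → 7:58 PM UTC.
Kestrel Bay is UTC−12:00, so local arrival = 7:58 PM − 12:00 = 7:58 AM on Dec 15.

7:58 AM on Dec 15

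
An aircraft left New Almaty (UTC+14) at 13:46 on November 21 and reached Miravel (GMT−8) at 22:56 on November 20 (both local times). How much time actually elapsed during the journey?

Miravel is 22:00 behind New Almaty.
Clock-face elapsed time (ignoring zones) is −14 hours 50 minutes.
Actual elapsed = −14 hours 50 minutes + 22:00 = 7 hours 10 minutes.

7 hours 10 minutes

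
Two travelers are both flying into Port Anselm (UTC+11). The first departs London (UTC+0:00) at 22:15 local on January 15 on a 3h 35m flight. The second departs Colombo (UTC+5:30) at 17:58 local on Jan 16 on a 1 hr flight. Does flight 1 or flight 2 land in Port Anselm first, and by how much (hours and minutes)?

the first, by 11 hours 38 minutes

Flight 1 departs at 22:15 UTC (Jan 15).
+3 hours and 35 minutes → arrive 01:50 UTC on Jan 16.
Flight 2 in UTC: 17:58 − 5:30 = 12:28 on Jan 16.
+1 hour → arrive 13:28 UTC on Jan 16.
Flight 1 lands earlier by 11 hours 38 minutes.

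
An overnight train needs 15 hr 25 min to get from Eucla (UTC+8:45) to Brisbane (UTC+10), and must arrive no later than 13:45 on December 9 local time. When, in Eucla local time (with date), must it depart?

21:05 on December 8

Target arrival in UTC: 13:45 − 10:00 = 03:45 on Dec 9.
Subtract 15 hours 25 minutes → departure 12:20 UTC on Dec 8.
Eucla is UTC+8:45: 12:20 + 8:45 = 21:05 on Dec 8.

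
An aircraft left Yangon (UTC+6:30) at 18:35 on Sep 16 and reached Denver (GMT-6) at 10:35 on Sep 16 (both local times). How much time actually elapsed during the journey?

4 hours 30 minutes

Denver is 12:30 behind Yangon.
Clock-face elapsed time (ignoring zones) is −8 hours.
Actual elapsed = −8 hours + 12:30 = 4 hours 30 minutes.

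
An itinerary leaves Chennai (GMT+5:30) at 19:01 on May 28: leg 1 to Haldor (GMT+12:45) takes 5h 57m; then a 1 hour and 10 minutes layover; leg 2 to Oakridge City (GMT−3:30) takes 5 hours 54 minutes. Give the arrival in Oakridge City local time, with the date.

Convert departure to UTC: 19:01 − 5:30 = 13:31 UTC on May 28.
Add 5 hours and 57 minutes leg 1 → 19:28 UTC.
Add 1 hour and 10 minutes layover in Haldor → 20:38 UTC.
Add 5 hours and 54 minutes leg 2 → 02:32 UTC (May 29).
Oakridge City is UTC−3:30, so local arrival = 02:32 − 3:30 = 23:02 on May 28.

23:02 on May 28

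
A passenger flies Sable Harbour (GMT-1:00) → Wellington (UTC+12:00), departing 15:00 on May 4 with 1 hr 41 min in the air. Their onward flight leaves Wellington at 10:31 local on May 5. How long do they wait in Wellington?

Convert departure to UTC: 15:00 + 1:00 = 16:00 UTC on May 4.
Add 1 hour 41 minutes flight time → 17:41 UTC.
Wellington is UTC+12:00, so local arrival = 17:41 + 12:00 = 05:41 on May 5.
Layover = 10:31 − 05:41 = 4 hours 50 minutes.

4 hours 50 minutes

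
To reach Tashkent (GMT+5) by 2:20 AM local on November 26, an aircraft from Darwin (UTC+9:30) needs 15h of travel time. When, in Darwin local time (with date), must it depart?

Target arrival in UTC: 2:20 AM − 5:00 = 9:20 PM on Nov 25.
Subtract 15 hours → departure 6:20 AM UTC on Nov 25.
Darwin is UTC+9:30: 6:20 AM + 9:30 = 3:50 PM on Nov 25.

3:50 PM on Nov 25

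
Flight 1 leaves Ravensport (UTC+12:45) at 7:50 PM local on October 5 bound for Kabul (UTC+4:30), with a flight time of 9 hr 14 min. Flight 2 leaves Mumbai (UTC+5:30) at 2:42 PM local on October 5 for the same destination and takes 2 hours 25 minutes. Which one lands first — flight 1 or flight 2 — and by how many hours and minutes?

the second, by 4 hours 42 minutes

Flight 1 in UTC: 7:50 PM − 12:45 = 7:05 AM on Oct 5.
+9 hours 14 minutes → arrive 4:19 PM UTC on Oct 5.
Flight 2 in UTC: 2:42 PM − 5:30 = 9:12 AM on Oct 5.
+2 hours 25 minutes → arrive 11:37 AM UTC on Oct 5.
Flight 2 lands earlier by 4 hours 42 minutes.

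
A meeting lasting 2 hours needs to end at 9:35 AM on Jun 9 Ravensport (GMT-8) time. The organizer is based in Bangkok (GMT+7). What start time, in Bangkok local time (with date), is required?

Target end time in UTC: 9:35 AM + 8:00 = 5:35 PM on Jun 9.
Subtract 2 hours → start 3:35 PM UTC on Jun 9.
Bangkok is UTC+7:00: 3:35 PM + 7:00 = 10:35 PM on Jun 9.

10:35 PM on June 9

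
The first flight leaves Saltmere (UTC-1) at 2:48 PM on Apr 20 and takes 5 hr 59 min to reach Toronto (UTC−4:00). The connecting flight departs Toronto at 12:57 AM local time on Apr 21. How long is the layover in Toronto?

Convert departure to UTC: 2:48 PM + 1:00 = 3:48 PM UTC on Apr 20.
Add 5 hours and 59 minutes flight time → 9:47 PM UTC.
Toronto is UTC−4:00, so local arrival = 9:47 PM − 4:00 = 5:47 PM on Apr 20.
Layover = 12:57 AM − 5:47 PM (+1 day) = 7 hours 10 minutes.

7 hours 10 minutes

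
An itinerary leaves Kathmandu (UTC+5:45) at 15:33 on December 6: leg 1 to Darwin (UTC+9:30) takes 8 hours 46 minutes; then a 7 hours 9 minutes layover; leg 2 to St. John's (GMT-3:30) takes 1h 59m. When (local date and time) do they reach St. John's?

00:12 on Dec 7

Convert departure to UTC: 15:33 − 5:45 = 09:48 UTC on Dec 6.
Add 8 hours and 46 minutes leg 1 → 18:34 UTC.
Add 7 hours 9 minutes layover in Darwin → 01:43 UTC (Dec 7).
Add 1 hour and 59 minutes leg 2 → 03:42 UTC.
St. John's is UTC−3:30, so local arrival = 03:42 − 3:30 = 00:12 on Dec 7.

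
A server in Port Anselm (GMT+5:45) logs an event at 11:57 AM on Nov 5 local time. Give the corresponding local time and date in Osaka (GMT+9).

In UTC: 11:57 AM − 5:45 = 6:12 AM on Nov 5.
Osaka is UTC+9:00: 6:12 AM + 9:00 = 3:12 PM on Nov 5.

3:12 PM on November 5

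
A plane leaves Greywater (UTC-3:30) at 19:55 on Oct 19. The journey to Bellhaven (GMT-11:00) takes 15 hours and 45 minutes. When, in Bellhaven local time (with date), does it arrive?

04:10 on October 20

Convert departure to UTC: 19:55 + 3:30 = 23:25 UTC on Oct 19.
Add 15 hours and 45 minutes travel time → 15:10 UTC (Oct 20).
Bellhaven is UTC−11:00, so local arrival = 15:10 − 11:00 = 04:10 on Oct 20.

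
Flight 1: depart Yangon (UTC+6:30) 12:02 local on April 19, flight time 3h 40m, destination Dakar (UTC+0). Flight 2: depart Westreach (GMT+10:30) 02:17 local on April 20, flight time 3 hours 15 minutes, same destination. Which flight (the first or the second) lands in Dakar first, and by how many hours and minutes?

Flight 1 in UTC: 12:02 − 6:30 = 05:32 on Apr 19.
+3 hours and 40 minutes → arrive 09:12 UTC on Apr 19.
Flight 2 in UTC: 02:17 − 10:30 = 15:47 on Apr 19.
+3 hours and 15 minutes → arrive 19:02 UTC on Apr 19.
Flight 1 lands earlier by 9 hours 50 minutes.

the first, by 9 hours 50 minutes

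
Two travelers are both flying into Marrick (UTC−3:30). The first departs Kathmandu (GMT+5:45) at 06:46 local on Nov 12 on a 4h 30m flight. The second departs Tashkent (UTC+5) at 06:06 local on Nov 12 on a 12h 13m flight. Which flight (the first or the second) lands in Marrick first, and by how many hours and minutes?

Flight 1 in UTC: 06:46 − 5:45 = 01:01 on Nov 12.
+4 hours and 30 minutes → arrive 05:31 UTC on Nov 12.
Flight 2 in UTC: 06:06 − 5:00 = 01:06 on Nov 12.
+12 hours 13 minutes → arrive 13:19 UTC on Nov 12.
Flight 1 lands earlier by 7 hours 48 minutes.

the first, by 7 hours 48 minutes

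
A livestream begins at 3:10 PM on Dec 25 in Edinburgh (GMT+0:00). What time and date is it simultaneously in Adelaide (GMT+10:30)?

Edinburgh is UTC+0 so that is 3:10 PM UTC.
Adelaide is UTC+10:30: 3:10 PM + 10:30 = 1:40 AM on Dec 26.

1:40 AM on Dec 26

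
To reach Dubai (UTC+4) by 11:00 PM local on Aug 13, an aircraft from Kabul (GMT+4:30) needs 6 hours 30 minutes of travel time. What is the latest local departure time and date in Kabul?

5:00 PM on Aug 13

Target arrival in UTC: 11:00 PM − 4:00 = 7:00 PM on Aug 13.
Subtract 6 hours 30 minutes → departure 12:30 PM UTC on Aug 13.
Kabul is UTC+4:30: 12:30 PM + 4:30 = 5:00 PM on Aug 13.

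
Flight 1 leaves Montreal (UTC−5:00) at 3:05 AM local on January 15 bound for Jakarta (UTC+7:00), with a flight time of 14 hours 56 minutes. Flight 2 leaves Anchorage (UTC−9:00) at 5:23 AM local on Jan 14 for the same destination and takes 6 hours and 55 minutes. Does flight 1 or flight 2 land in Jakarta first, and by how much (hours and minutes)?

the second, by 25 hours 43 minutes

Flight 1 in UTC: 3:05 AM + 5:00 = 8:05 AM on Jan 15.
+14 hours and 56 minutes → arrive 11:01 PM UTC on Jan 15.
Flight 2 in UTC: 5:23 AM + 9:00 = 2:23 PM on Jan 14.
+6 hours 55 minutes → arrive 9:18 PM UTC on Jan 14.
Flight 2 lands earlier by 25 hours 43 minutes.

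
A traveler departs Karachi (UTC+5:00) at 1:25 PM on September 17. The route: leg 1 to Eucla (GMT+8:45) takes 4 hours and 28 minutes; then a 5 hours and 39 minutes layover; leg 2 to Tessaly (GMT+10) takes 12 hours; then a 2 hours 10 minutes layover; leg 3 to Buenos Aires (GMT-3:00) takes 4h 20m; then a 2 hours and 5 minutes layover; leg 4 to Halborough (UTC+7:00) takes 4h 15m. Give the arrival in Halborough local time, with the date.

Convert departure to UTC: 1:25 PM − 5:00 = 8:25 AM UTC on Sep 17.
Add 4 hours and 28 minutes leg 1 → 12:53 PM UTC.
Add 5 hours and 39 minutes layover in Eucla → 6:32 PM UTC.
Add 12 hours leg 2 → 6:32 AM UTC (Sep 18).
Add 2 hours and 10 minutes layover in Tessaly → 8:42 AM UTC.
Add 4 hours and 20 minutes leg 3 → 1:02 PM UTC.
Add 2 hours and 5 minutes layover in Buenos Aires → 3:07 PM UTC.
Add 4 hours and 15 minutes leg 4 → 7:22 PM UTC.
Halborough is UTC+7:00, so local arrival = 7:22 PM + 7:00 = 2:22 AM on Sep 19.

2:22 AM on Sep 19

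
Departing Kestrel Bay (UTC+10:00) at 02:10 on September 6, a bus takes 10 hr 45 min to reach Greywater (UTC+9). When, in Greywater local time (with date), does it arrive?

Greywater is 1:00 behind Kestrel Bay.
After 10 hours 45 minutes it is 12:55 in Kestrel Bay.
Shift by the zone difference: 12:55 − 1:00 = 11:55 on Sep 6 in Greywater.

11:55 on September 6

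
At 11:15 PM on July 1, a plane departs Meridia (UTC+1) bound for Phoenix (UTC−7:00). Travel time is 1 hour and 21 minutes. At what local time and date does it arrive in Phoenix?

4:36 PM on Jul 1

Convert departure to UTC: 11:15 PM − 1:00 = 10:15 PM UTC on Jul 1.
Add 1 hour and 21 minutes travel time → 11:36 PM UTC.
Phoenix is UTC−7:00, so local arrival = 11:36 PM − 7:00 = 4:36 PM on Jul 1.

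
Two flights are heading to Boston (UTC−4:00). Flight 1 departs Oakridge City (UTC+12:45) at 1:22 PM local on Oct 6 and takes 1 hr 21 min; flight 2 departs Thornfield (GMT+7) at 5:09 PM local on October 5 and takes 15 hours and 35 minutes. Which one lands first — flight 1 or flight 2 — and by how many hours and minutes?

Flight 1 in UTC: 1:22 PM − 12:45 = 12:37 AM on Oct 6.
+1 hour 21 minutes → arrive 1:58 AM UTC on Oct 6.
Flight 2 in UTC: 5:09 PM − 7:00 = 10:09 AM on Oct 5.
+15 hours and 35 minutes → arrive 1:44 AM UTC on Oct 6.
Flight 2 lands earlier by 14 minutes.

the second, by 14 minutes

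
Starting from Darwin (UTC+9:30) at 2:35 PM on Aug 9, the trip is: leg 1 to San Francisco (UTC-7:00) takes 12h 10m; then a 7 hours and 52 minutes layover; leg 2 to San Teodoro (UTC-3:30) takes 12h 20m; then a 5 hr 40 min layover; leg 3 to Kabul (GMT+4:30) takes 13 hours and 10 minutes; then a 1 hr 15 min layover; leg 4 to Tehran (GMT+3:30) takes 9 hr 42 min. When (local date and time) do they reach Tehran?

10:44 PM on Aug 11

Convert departure to UTC: 2:35 PM − 9:30 = 5:05 AM UTC on Aug 9.
Add 12 hours and 10 minutes leg 1 → 5:15 PM UTC.
Add 7 hours and 52 minutes layover in San Francisco → 1:07 AM UTC (Aug 10).
Add 12 hours and 20 minutes leg 2 → 1:27 PM UTC.
Add 5 hours and 40 minutes layover in San Teodoro → 7:07 PM UTC.
Add 13 hours 10 minutes leg 3 → 8:17 AM UTC (Aug 11).
Add 1 hour and 15 minutes layover in Kabul → 9:32 AM UTC.
Add 9 hours 42 minutes leg 4 → 7:14 PM UTC.
Tehran is UTC+3:30, so local arrival = 7:14 PM + 3:30 = 10:44 PM on Aug 11.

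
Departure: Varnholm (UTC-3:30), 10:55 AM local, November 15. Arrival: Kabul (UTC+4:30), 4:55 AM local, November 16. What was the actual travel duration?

10 hours

Departure in UTC: 10:55 AM + 3:30 = 2:25 PM on Nov 15.
Arrival in UTC: 4:55 AM − 4:30 = 12:25 AM on Nov 16.
Elapsed = 12:25 AM − 2:25 PM (+1 day) = 10 hours.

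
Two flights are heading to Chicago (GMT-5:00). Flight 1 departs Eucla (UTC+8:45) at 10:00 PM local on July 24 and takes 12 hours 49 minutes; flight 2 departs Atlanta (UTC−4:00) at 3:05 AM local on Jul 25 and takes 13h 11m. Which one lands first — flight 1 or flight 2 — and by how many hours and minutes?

Flight 1 in UTC: 10:00 PM − 8:45 = 1:15 PM on Jul 24.
+12 hours 49 minutes → arrive 2:04 AM UTC on Jul 25.
Flight 2 in UTC: 3:05 AM + 4:00 = 7:05 AM on Jul 25.
+13 hours 11 minutes → arrive 8:16 PM UTC on Jul 25.
Flight 1 lands earlier by 18 hours 12 minutes.

the first, by 18 hours 12 minutes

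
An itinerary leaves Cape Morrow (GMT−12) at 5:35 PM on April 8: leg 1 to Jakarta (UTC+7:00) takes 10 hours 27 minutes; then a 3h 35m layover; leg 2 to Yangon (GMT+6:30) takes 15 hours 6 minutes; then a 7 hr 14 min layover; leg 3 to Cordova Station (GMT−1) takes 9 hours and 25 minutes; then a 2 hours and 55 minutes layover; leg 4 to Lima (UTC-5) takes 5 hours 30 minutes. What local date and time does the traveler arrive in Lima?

Convert departure to UTC: 5:35 PM + 12:00 = 5:35 AM UTC on Apr 9.
Add 10 hours 27 minutes leg 1 → 4:02 PM UTC.
Add 3 hours 35 minutes layover in Jakarta → 7:37 PM UTC.
Add 15 hours and 6 minutes leg 2 → 10:43 AM UTC (Apr 10).
Add 7 hours 14 minutes layover in Yangon → 5:57 PM UTC.
Add 9 hours 25 minutes leg 3 → 3:22 AM UTC (Apr 11).
Add 2 hours 55 minutes layover in Cordova Station → 6:17 AM UTC.
Add 5 hours and 30 minutes leg 4 → 11:47 AM UTC.
Lima is UTC−5:00, so local arrival = 11:47 AM − 5:00 = 6:47 AM on Apr 11.

6:47 AM on April 11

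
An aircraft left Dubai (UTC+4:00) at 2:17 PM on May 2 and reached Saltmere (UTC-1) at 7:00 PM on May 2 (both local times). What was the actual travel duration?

9 hours 43 minutes

Departure in UTC: 2:17 PM − 4:00 = 10:17 AM on May 2.
Arrival in UTC: 7:00 PM + 1:00 = 8:00 PM on May 2.
Elapsed = 8:00 PM − 10:17 AM = 9 hours 43 minutes.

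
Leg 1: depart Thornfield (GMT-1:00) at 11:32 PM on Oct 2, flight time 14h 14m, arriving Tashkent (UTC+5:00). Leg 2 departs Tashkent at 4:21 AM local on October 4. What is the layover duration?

8 hours 35 minutes

Convert departure to UTC: 11:32 PM + 1:00 = 12:32 AM UTC on Oct 3.
Add 14 hours and 14 minutes flight time → 2:46 PM UTC.
Tashkent is UTC+5:00, so local arrival = 2:46 PM + 5:00 = 7:46 PM on Oct 3.
Layover = 4:21 AM − 7:46 PM (+1 day) = 8 hours 35 minutes.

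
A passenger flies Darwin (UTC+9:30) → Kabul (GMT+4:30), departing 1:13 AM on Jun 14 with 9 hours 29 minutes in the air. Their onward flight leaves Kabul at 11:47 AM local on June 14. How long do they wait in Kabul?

Convert departure to UTC: 1:13 AM − 9:30 = 3:43 PM UTC on Jun 13.
Add 9 hours and 29 minutes flight time → 1:12 AM UTC (Jun 14).
Kabul is UTC+4:30, so local arrival = 1:12 AM + 4:30 = 5:42 AM on Jun 14.
Layover = 11:47 AM − 5:42 AM = 6 hours 5 minutes.

6 hours 5 minutes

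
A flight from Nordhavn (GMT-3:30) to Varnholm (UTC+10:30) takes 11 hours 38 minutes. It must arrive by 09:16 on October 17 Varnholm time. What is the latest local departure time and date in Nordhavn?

07:38 on October 16

Target arrival in UTC: 09:16 − 10:30 = 22:46 on Oct 16.
Subtract 11 hours and 38 minutes → departure 11:08 UTC on Oct 16.
Nordhavn is UTC−3:30: 11:08 − 3:30 = 07:38 on Oct 16.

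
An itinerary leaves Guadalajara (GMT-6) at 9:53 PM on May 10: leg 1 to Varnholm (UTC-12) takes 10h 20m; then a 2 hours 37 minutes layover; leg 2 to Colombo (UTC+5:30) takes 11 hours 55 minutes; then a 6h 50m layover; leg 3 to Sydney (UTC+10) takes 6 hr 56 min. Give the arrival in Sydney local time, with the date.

Convert departure to UTC: 9:53 PM + 6:00 = 3:53 AM UTC on May 11.
Add 10 hours 20 minutes leg 1 → 2:13 PM UTC.
Add 2 hours and 37 minutes layover in Varnholm → 4:50 PM UTC.
Add 11 hours 55 minutes leg 2 → 4:45 AM UTC (May 12).
Add 6 hours and 50 minutes layover in Colombo → 11:35 AM UTC.
Add 6 hours and 56 minutes leg 3 → 6:31 PM UTC.
Sydney is UTC+10:00, so local arrival = 6:31 PM + 10:00 = 4:31 AM on May 13.

4:31 AM on May 13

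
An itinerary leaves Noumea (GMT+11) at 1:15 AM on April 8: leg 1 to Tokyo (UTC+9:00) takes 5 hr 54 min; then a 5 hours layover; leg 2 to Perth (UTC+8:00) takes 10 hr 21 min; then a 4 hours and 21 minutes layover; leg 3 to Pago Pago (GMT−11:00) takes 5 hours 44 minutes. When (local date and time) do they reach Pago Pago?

Convert departure to UTC: 1:15 AM − 11:00 = 2:15 PM UTC on Apr 7.
Add 5 hours and 54 minutes leg 1 → 8:09 PM UTC.
Add 5 hours layover in Tokyo → 1:09 AM UTC (Apr 8).
Add 10 hours and 21 minutes leg 2 → 11:30 AM UTC.
Add 4 hours and 21 minutes layover in Perth → 3:51 PM UTC.
Add 5 hours and 44 minutes leg 3 → 9:35 PM UTC.
Pago Pago is UTC−11:00, so local arrival = 9:35 PM − 11:00 = 10:35 AM on Apr 8.

10:35 AM on April 8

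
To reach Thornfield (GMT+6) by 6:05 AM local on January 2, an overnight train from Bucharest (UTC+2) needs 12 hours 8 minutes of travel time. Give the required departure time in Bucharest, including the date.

Target arrival in UTC: 6:05 AM − 6:00 = 12:05 AM on Jan 2.
Subtract 12 hours and 8 minutes → departure 11:57 AM UTC on Jan 1.
Bucharest is UTC+2:00: 11:57 AM + 2:00 = 1:57 PM on Jan 1.

1:57 PM on Jan 1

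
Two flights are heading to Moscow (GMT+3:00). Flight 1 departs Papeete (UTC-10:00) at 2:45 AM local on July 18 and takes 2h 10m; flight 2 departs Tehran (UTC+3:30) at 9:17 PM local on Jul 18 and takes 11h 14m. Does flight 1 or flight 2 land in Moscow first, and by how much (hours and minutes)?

the first, by 14 hours 6 minutes

Flight 1 in UTC: 2:45 AM + 10:00 = 12:45 PM on Jul 18.
+2 hours and 10 minutes → arrive 2:55 PM UTC on Jul 18.
Flight 2 in UTC: 9:17 PM − 3:30 = 5:47 PM on Jul 18.
+11 hours and 14 minutes → arrive 5:01 AM UTC on Jul 19.
Flight 1 lands earlier by 14 hours 6 minutes.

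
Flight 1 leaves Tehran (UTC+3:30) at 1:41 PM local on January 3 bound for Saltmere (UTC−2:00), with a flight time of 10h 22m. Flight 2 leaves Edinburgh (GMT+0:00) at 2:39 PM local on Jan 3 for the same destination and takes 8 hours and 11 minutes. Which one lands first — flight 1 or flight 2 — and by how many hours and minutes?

the first, by 2 hours 17 minutes

Flight 1 in UTC: 1:41 PM − 3:30 = 10:11 AM on Jan 3.
+10 hours 22 minutes → arrive 8:33 PM UTC on Jan 3.
Flight 2 departs at 2:39 PM UTC (Jan 3).
+8 hours 11 minutes → arrive 10:50 PM UTC on Jan 3.
Flight 1 lands earlier by 2 hours 17 minutes.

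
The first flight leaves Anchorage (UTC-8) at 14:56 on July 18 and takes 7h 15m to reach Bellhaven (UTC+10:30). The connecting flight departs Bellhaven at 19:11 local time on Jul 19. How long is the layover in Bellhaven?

Convert departure to UTC: 14:56 + 8:00 = 22:56 UTC on Jul 18.
Add 7 hours 15 minutes flight time → 06:11 UTC (Jul 19).
Bellhaven is UTC+10:30, so local arrival = 06:11 + 10:30 = 16:41 on Jul 19.
Layover = 19:11 − 16:41 = 2 hours 30 minutes.

2 hours 30 minutes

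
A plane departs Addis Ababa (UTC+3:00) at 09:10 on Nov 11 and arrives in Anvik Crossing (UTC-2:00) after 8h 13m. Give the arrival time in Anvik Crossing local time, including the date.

Anvik Crossing is 5:00 behind Addis Ababa.
After 8 hours and 13 minutes it is 17:23 in Addis Ababa.
Shift by the zone difference: 17:23 − 5:00 = 12:23 on Nov 11 in Anvik Crossing.

12:23 on November 11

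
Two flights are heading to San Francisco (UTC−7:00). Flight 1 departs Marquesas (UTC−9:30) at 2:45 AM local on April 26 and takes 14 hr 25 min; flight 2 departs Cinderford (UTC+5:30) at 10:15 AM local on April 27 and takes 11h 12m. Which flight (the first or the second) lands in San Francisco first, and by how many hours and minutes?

the first, by 13 hours 17 minutes

Flight 1 in UTC: 2:45 AM + 9:30 = 12:15 PM on Apr 26.
+14 hours 25 minutes → arrive 2:40 AM UTC on Apr 27.
Flight 2 in UTC: 10:15 AM − 5:30 = 4:45 AM on Apr 27.
+11 hours and 12 minutes → arrive 3:57 PM UTC on Apr 27.
Flight 1 lands earlier by 13 hours 17 minutes.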